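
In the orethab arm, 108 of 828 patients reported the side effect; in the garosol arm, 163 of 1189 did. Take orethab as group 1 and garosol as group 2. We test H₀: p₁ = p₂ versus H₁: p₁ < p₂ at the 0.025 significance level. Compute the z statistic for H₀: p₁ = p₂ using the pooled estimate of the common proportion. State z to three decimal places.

p̂₁ = 108/828 ≈ 0.13043, p̂₂ = 163/1189 ≈ 0.13709.
Pooled p̂ = (108+163)/(828+1189) = 271/2017 = 0.13436.
SE = √(p̂(1−p̂)(1/n₁+1/n₂)) = √(0.13436·0.86564·0.00204877) = √(0.000238284) = 0.01544.
z = (0.13043 − 0.13709)/0.01544 = -0.00666/0.01544 = -0.431.
p-value = P(Z < -0.431) ≈ 0.3332, so at α = 0.025 we fail to reject H₀.

z = -0.431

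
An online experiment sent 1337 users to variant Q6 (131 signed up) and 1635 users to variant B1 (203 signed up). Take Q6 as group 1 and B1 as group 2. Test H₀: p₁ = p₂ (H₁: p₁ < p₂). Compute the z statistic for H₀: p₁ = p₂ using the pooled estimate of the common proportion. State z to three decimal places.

p̂₁ = 131/1337 = 0.097981, p̂₂ = 203/1635 = 0.124159.
Pooled p̂ = (131+203)/(1337+1635) = 334/2972 = 0.112382.
SE = √(0.0997525 × 0.00135956) = 0.011646.
z = (0.097981 − 0.124159)/0.011646 = -0.026178/0.011646 = -2.248.
p-value = P(Z < -2.248) ≈ 0.0123.

z = -2.248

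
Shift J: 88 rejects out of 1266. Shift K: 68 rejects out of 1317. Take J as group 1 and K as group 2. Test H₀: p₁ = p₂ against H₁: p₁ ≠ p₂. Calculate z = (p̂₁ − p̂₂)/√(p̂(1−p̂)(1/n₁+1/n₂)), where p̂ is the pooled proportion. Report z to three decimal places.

p̂₁ = 88/1266 = 0.069510, p̂₂ = 68/1317 = 0.051632.
Pooled p̂ = (88+68)/(1266+1317) = 156/2583 = 0.060395.
SE = √(p̂(1−p̂)(1/n₁+1/n₂)) = √(0.060395·0.939605·0.00154919) = √(8.79125e-05) = 0.009376.
z = (0.069510 − 0.051632)/0.009376 = 0.017878/0.009376 = 1.907.
Two-sided p-value ≈ 2·Φ(−1.907) = 0.0566.

z = 1.907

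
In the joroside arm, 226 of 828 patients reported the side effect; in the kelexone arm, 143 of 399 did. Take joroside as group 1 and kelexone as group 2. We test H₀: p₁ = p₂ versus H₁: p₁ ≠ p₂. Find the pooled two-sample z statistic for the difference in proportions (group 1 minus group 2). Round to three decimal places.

z = -3.058

p̂₁ = 226/828 = 0.272947, p̂₂ = 143/399 = 0.358396.
Pooled p̂ = (226+143)/(828+399) = 369/1227 = 0.300733.
SE = √(p̂(1−p̂)(1/n₁+1/n₂)) = √(0.300733·0.699267·0.003714) = √(0.000781027) = 0.027947.
z = (0.272947 − 0.358396)/0.027947 = -0.085449/0.027947 = -3.058.
Two-sided p-value ≈ 2·Φ(−3.058) = 0.0022.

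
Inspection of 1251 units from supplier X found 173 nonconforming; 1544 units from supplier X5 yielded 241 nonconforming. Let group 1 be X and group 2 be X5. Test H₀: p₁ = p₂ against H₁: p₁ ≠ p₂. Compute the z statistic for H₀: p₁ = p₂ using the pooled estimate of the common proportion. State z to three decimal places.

z = -1.317

p̂₁ = 173/1251 = 0.138289, p̂₂ = 241/1544 = 0.156088.
Pooled p̂ = (173+241)/(1251+1544) = 414/2795 = 0.148122.
SE = √(0.126182 × 0.00144703) = 0.013513.
z = (0.138289 − 0.156088)/0.013513 = -0.017799/0.013513 = -1.317.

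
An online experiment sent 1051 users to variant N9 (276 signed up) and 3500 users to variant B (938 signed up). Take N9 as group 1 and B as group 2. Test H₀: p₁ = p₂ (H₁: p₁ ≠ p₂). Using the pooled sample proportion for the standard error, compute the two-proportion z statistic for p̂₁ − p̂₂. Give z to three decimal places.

z = -0.347

p̂₁ = 276/1051 = 0.262607, p̂₂ = 938/3500 = 0.268000.
Pooled p̂ = (276+938)/(1051+3500) = 1214/4551 = 0.266755.
SE = √(0.195597 × 0.00123719) = 0.015556.
z = (0.262607 − 0.268000)/0.015556 = -0.005393/0.015556 = -0.347.
Two-sided p-value ≈ 2·Φ(−0.347) = 0.7288.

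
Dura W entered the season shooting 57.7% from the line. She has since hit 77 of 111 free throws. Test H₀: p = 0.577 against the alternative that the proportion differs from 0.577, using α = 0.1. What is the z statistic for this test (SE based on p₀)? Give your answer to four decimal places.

z = 2.4886

p̂ = 77/111 = 0.693694.
SE = √(p₀(1−p₀)/n) = √(0.24407/111) = 0.046892.
z = (0.693694 − 0.577)/0.046892 = 0.116694/0.046892 = 2.4886.
Two-sided p-value ≈ 2·Φ(−2.489) = 0.0128, so at α = 0.1 we reject H₀.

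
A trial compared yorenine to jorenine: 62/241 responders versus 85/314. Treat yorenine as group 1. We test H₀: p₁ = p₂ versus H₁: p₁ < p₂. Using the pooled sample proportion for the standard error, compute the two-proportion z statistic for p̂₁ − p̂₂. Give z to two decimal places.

z = -0.36

p̂₁ = 62/241 ≈ 0.25726, p̂₂ = 85/314 ≈ 0.27070.
Pooled p̂ = (62+85)/(241+314) = 147/555 = 0.26486.
SE = √(p̂(1−p̂)(1/n₁+1/n₂)) = √(0.26486·0.73514·0.00733409) = √(0.00142803) = 0.03779.
z = (0.25726 − 0.27070)/0.03779 = -0.01344/0.03779 = -0.36.
p-value = P(Z < -0.356) ≈ 0.3611.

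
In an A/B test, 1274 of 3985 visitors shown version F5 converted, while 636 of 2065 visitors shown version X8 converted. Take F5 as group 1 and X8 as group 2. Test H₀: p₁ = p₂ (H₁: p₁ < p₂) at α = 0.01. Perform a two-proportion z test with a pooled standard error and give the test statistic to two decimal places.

z = 0.93

p̂₁ = 1274/3985 = 0.3197, p̂₂ = 636/2065 = 0.3080.
Pooled p̂ = (1274+636)/(3985+2065) = 1910/6050 = 0.3157.
SE = √(0.216034 × 0.000735203) = 0.0126.
z = (0.3197 − 0.3080)/0.0126 = 0.0117/0.0126 = 0.93.
p-value = P(Z < 0.929) ≈ 0.8236. With α = 0.01, fail to reject H₀.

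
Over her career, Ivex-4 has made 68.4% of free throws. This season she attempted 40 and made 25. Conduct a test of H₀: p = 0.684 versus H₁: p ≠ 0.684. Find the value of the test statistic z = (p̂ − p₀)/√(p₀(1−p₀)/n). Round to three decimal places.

z = -0.803

p̂ = 25/40 = 0.62500.
Standard error under H₀: √(0.684×0.316/40) = 0.07351.
z = (0.62500 − 0.684)/0.07351 = -0.05900/0.07351 = -0.803.
Two-sided p-value ≈ 2·Φ(−0.803) = 0.4222.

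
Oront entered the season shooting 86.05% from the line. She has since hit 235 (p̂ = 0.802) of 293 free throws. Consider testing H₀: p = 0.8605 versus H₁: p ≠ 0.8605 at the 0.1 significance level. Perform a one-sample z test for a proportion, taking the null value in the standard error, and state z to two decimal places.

p̂ = 235/293 = 0.80205.
SE = √(p₀(1−p₀)/n) = √(0.12004/293) = 0.02024.
z = (0.80205 − 0.8605)/0.02024 = -0.05845/0.02024 = -2.89.
p-value = 2·P(Z > 2.888) ≈ 0.0039; since p < α = 0.1, reject H₀.

z = -2.89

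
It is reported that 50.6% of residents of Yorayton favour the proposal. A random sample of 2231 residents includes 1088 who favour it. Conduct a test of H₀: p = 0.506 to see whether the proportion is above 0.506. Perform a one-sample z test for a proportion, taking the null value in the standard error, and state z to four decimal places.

z = -1.7314

p̂ = 1088/2231 ≈ 0.48767369.
SE = √(p₀(1−p₀)/n) = √(0.24996/2231) = 0.01058495.
z = (0.48767369 − 0.506)/0.01058495 = -0.01832631/0.01058495 = -1.7314.
p-value = P(Z > -1.731) ≈ 0.9583.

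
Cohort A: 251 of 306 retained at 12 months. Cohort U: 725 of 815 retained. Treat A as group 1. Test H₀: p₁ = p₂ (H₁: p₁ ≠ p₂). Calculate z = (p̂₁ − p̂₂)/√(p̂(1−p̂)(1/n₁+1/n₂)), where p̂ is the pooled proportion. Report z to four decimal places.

p̂₁ = 251/306 ≈ 0.8202614, p̂₂ = 725/815 ≈ 0.8895706.
Pooled p̂ = (251+725)/(306+815) = 976/1121 = 0.8706512.
SE = √(p̂(1−p̂)(1/n₁+1/n₂)) = √(0.8706512·0.1293488·0.00449497) = √(0.000506213) = 0.0224992.
z = (0.8202614 − 0.8895706)/0.0224992 = -0.0693092/0.0224992 = -3.0805.
p-value = 2·P(Z > 3.081) ≈ 0.0021.

z = -3.0805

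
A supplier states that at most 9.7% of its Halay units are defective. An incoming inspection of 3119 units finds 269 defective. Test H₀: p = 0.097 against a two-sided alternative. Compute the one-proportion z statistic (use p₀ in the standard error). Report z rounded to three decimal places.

z = -2.029

p̂ = 269/3119 = 0.086246.
Standard error under H₀: √(0.097×0.903/3119) = 0.005299.
z = (0.086246 − 0.097)/0.005299 = -0.010754/0.005299 = -2.029.
Two-sided p-value ≈ 2·Φ(−2.029) = 0.0424.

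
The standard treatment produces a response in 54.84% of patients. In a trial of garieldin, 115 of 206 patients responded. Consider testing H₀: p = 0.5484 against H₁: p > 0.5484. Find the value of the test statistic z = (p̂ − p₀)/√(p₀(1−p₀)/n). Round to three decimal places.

p̂ = 115/206 ≈ 0.55825.
Standard error under H₀: √(0.5484×0.4516/206) = 0.03467.
z = (0.55825 − 0.5484)/0.03467 = 0.00985/0.03467 = 0.284.
p-value = P(Z > 0.284) ≈ 0.3881.

z = 0.284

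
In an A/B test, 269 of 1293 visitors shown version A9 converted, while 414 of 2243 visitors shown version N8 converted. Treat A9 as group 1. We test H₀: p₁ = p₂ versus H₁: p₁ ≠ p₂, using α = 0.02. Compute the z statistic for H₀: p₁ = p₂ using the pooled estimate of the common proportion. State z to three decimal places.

p̂₁ = 269/1293 = 0.20804, p̂₂ = 414/2243 = 0.18457.
Pooled p̂ = (269+414)/(1293+2243) = 683/3536 = 0.19316.
SE = √(p̂(1−p̂)(1/n₁+1/n₂)) = √(0.19316·0.80684·0.00121923) = √(0.000190013) = 0.01378.
z = (0.20804 − 0.18457)/0.01378 = 0.02347/0.01378 = 1.703.
Two-sided p-value ≈ 2·Φ(−1.703) = 0.0886, so at α = 0.02 we fail to reject H₀.

z = 1.703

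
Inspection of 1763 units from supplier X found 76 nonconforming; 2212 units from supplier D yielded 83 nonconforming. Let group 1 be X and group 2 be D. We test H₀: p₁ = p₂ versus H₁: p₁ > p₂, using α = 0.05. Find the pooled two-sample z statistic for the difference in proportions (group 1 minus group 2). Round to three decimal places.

p̂₁ = 76/1763 = 0.04311, p̂₂ = 83/2212 = 0.03752.
Pooled p̂ = (76+83)/(1763+2212) = 159/3975 = 0.04000.
SE = √(p̂(1−p̂)(1/n₁+1/n₂)) = √(0.04000·0.96000·0.00101929) = √(3.91409e-05) = 0.00626.
z = (0.04311 − 0.03752)/0.00626 = 0.00559/0.00626 = 0.893.
p-value = P(Z > 0.893) ≈ 0.1860; since p > α = 0.05, fail to reject H₀.

z = 0.893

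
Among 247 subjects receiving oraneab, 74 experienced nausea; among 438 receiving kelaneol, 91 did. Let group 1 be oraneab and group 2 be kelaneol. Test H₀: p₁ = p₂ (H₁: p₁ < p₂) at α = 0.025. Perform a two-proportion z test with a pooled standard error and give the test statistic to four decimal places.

z = 2.6989

p̂₁ = 74/247 = 0.299595, p̂₂ = 91/438 = 0.207763.
Pooled p̂ = (74+91)/(247+438) = 165/685 = 0.240876.
SE = √(0.182855 × 0.00633169) = 0.034026.
z = (0.299595 − 0.207763)/0.034026 = 0.091832/0.034026 = 2.6989.
p-value = P(Z < 2.699) ≈ 0.9965, so at α = 0.025 we fail to reject H₀.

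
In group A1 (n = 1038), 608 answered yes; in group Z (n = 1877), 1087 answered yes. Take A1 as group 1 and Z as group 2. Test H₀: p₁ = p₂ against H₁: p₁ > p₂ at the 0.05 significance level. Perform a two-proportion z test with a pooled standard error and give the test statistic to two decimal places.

z = 0.35

p̂₁ = 608/1038 = 0.5857, p̂₂ = 1087/1877 = 0.5791.
Pooled p̂ = (608+1087)/(1038+1877) = 1695/2915 = 0.5815.
SE = √(p̂(1−p̂)(1/n₁+1/n₂)) = √(0.5815·0.4185·0.00149616) = √(0.000364107) = 0.0191.
z = (0.5857 − 0.5791)/0.0191 = 0.0066/0.0191 = 0.35.
p-value = P(Z > 0.347) ≈ 0.3642, so at α = 0.05 we fail to reject H₀.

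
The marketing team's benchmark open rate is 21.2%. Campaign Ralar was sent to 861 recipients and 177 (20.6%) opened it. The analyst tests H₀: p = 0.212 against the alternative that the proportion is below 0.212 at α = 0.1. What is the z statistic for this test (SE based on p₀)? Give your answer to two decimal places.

p̂ = 177/861 ≈ 0.2056.
Under H₀, SE = √(0.212·0.788/861) = √(0.000194026) = 0.0139.
z = (0.2056 − 0.212)/0.0139 = -0.0064/0.0139 = -0.46.
p-value = P(Z < -0.461) ≈ 0.3223, so at α = 0.1 we fail to reject H₀.

z = -0.46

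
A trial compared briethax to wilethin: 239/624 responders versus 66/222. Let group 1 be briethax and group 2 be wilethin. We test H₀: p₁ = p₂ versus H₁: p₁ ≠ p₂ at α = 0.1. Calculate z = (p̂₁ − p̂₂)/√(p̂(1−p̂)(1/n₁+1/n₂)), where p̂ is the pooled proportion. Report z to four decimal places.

z = 2.2844

p̂₁ = 239/624 ≈ 0.383013, p̂₂ = 66/222 ≈ 0.297297.
Pooled p̂ = (239+66)/(624+222) = 305/846 = 0.360520.
SE = √(0.230545 × 0.00610707) = 0.037523.
z = (0.383013 − 0.297297)/0.037523 = 0.085716/0.037523 = 2.2844.
Two-sided p-value ≈ 2·Φ(−2.284) = 0.0224. With α = 0.1, reject H₀.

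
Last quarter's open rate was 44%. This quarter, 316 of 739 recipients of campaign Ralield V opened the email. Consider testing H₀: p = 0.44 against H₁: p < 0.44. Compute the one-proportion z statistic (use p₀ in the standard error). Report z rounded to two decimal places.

p̂ = 316/739 = 0.4276.
Under H₀, SE = √(0.44·0.56/739) = √(0.000333424) = 0.0183.
z = (0.4276 − 0.44)/0.0183 = -0.0124/0.0183 = -0.68.
p-value = P(Z < -0.679) ≈ 0.2486.

z = -0.68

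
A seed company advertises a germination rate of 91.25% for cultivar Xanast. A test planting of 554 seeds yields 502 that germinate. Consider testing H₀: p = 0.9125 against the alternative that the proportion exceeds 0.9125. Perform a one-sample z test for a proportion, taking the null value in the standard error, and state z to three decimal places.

p̂ = 502/554 = 0.90614.
SE = √(p₀(1−p₀)/n) = √(0.079844/554) = 0.01201.
z = (0.90614 − 0.9125)/0.01201 = -0.00636/0.01201 = -0.530.
p-value = P(Z > -0.530) ≈ 0.7019.

z = -0.530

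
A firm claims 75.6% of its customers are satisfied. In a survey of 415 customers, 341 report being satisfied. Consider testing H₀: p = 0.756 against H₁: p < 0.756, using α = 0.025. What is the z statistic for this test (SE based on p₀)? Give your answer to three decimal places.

p̂ = 341/415 ≈ 0.82169.
Standard error under H₀: √(0.756×0.244/415) = 0.02108.
z = (0.82169 − 0.756)/0.02108 = 0.06569/0.02108 = 3.116.
p-value = P(Z < 3.116) ≈ 0.9991; since p > α = 0.025, fail to reject H₀.

z = 3.116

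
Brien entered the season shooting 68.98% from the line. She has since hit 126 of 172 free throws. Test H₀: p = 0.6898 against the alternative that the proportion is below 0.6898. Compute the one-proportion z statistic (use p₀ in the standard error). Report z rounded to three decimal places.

z = 1.212

p̂ = 126/172 ≈ 0.73256.
Under H₀, SE = √(0.6898·0.3102/172) = √(0.00124405) = 0.03527.
z = (0.73256 − 0.6898)/0.03527 = 0.04276/0.03527 = 1.212.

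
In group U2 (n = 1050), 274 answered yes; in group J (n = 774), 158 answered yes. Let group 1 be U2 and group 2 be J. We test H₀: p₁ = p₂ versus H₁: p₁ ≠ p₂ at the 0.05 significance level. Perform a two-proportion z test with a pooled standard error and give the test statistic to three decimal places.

p̂₁ = 274/1050 ≈ 0.26095, p̂₂ = 158/774 ≈ 0.20413.
Pooled p̂ = (274+158)/(1050+774) = 432/1824 = 0.23684.
SE = √(0.180748 × 0.00224437) = 0.02014.
z = (0.26095 − 0.20413)/0.02014 = 0.05682/0.02014 = 2.821.
p-value = 2·P(Z > 2.821) ≈ 0.0048, so at α = 0.05 we reject H₀.

z = 2.821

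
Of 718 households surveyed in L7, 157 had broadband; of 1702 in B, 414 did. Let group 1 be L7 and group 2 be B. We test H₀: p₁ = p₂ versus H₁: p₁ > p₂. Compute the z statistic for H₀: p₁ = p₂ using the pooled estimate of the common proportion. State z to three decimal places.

p̂₁ = 157/718 = 0.21866, p̂₂ = 414/1702 = 0.24324.
Pooled p̂ = (157+414)/(718+1702) = 571/2420 = 0.23595.
SE = √(p̂(1−p̂)(1/n₁+1/n₂)) = √(0.23595·0.76405·0.0019803) = √(0.000357004) = 0.01889.
z = (0.21866 − 0.24324)/0.01889 = -0.02458/0.01889 = -1.301.

z = -1.301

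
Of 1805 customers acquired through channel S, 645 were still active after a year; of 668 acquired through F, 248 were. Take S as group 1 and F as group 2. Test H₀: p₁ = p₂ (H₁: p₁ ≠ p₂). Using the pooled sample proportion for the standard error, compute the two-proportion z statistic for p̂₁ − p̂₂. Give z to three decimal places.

p̂₁ = 645/1805 = 0.35734, p̂₂ = 248/668 = 0.37126.
Pooled p̂ = (645+248)/(1805+668) = 893/2473 = 0.36110.
SE = √(0.230707 × 0.00205102) = 0.02175.
z = (0.35734 − 0.37126)/0.02175 = -0.01392/0.02175 = -0.640.
Two-sided p-value ≈ 2·Φ(−0.640) = 0.5223.

z = -0.640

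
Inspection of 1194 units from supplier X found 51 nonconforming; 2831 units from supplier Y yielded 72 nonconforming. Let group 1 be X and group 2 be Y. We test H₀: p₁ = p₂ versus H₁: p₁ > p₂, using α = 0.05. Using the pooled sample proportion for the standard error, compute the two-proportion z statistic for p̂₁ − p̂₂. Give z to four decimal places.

p̂₁ = 51/1194 = 0.0427136, p̂₂ = 72/2831 = 0.0254327.
Pooled p̂ = (51+72)/(1194+2831) = 123/4025 = 0.0305590.
SE = √(0.0296252 × 0.00119075) = 0.0059394.
z = (0.0427136 − 0.0254327)/0.0059394 = 0.0172809/0.0059394 = 2.9095.
p-value = P(Z > 2.910) ≈ 0.0018, so at α = 0.05 we reject H₀.

z = 2.9095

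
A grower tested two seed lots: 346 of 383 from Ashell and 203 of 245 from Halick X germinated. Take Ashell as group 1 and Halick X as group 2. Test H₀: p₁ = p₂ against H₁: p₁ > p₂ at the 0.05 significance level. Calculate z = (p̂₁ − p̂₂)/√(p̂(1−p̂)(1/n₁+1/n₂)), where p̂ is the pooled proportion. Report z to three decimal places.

p̂₁ = 346/383 = 0.90339, p̂₂ = 203/245 = 0.82857.
Pooled p̂ = (346+203)/(383+245) = 549/628 = 0.87420.
SE = √(0.109971 × 0.0066926) = 0.02713.
z = (0.90339 − 0.82857)/0.02713 = 0.07482/0.02713 = 2.758.
p-value = P(Z > 2.758) ≈ 0.0029, so at α = 0.05 we reject H₀.

z = 2.758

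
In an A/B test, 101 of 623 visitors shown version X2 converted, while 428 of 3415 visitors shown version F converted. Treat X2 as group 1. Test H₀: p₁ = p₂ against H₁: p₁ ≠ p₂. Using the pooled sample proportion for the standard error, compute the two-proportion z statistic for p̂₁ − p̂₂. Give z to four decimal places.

z = 2.5028

p̂₁ = 101/623 = 0.1621188, p̂₂ = 428/3415 = 0.1253294.
Pooled p̂ = (101+428)/(623+3415) = 529/4038 = 0.1310054.
SE = √(p̂(1−p̂)(1/n₁+1/n₂)) = √(0.1310054·0.8689946·0.00189796) = √(0.00021607) = 0.0146993.
z = (0.1621188 − 0.1253294)/0.0146993 = 0.0367894/0.0146993 = 2.5028.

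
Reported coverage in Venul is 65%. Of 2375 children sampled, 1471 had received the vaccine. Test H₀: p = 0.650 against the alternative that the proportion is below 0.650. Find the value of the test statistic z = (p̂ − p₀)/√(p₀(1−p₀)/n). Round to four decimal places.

z = -3.1298

p̂ = 1471/2375 ≈ 0.6193684.
Under H₀, SE = √(0.65·0.35/2375) = √(9.57895e-05) = 0.0097872.
z = (0.6193684 − 0.65)/0.0097872 = -0.0306316/0.0097872 = -3.1298.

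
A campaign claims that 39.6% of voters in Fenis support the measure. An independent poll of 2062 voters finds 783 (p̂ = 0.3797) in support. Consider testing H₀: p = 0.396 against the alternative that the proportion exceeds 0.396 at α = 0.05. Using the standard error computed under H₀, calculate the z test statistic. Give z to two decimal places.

z = -1.51

p̂ = 783/2062 = 0.3797.
Under H₀, SE = √(0.396·0.604/2062) = √(0.000115996) = 0.0108.
z = (0.3797 − 0.396)/0.0108 = -0.0163/0.0108 = -1.51.
p-value = P(Z > -1.511) ≈ 0.9346. With α = 0.05, fail to reject H₀.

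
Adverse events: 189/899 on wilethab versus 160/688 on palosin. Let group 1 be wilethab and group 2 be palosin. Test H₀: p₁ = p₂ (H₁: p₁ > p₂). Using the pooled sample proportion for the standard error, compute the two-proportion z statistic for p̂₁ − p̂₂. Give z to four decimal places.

p̂₁ = 189/899 ≈ 0.210234, p̂₂ = 160/688 ≈ 0.232558.
Pooled p̂ = (189+160)/(899+688) = 349/1587 = 0.219912.
SE = √(0.171551 × 0.00256584) = 0.020980.
z = (0.210234 − 0.232558)/0.020980 = -0.022324/0.020980 = -1.0641.
p-value = P(Z > -1.064) ≈ 0.8564.

z = -1.0641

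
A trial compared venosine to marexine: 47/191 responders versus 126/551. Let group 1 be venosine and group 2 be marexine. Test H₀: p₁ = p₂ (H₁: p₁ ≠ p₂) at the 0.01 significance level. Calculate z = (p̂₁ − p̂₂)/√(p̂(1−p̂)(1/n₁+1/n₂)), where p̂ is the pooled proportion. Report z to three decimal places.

p̂₁ = 47/191 ≈ 0.24607, p̂₂ = 126/551 ≈ 0.22868.
Pooled p̂ = (47+126)/(191+551) = 173/742 = 0.23315.
SE = √(p̂(1−p̂)(1/n₁+1/n₂)) = √(0.23315·0.76685·0.00705048) = √(0.00126058) = 0.03550.
z = (0.24607 − 0.22868)/0.03550 = 0.01739/0.03550 = 0.490.
Two-sided p-value ≈ 2·Φ(−0.490) = 0.6241. With α = 0.01, fail to reject H₀.

z = 0.490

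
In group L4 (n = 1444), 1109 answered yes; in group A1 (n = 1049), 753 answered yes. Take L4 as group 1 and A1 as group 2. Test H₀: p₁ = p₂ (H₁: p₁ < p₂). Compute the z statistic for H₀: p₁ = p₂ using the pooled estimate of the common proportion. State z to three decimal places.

z = 2.845

p̂₁ = 1109/1444 = 0.76801, p̂₂ = 753/1049 = 0.71783.
Pooled p̂ = (1109+753)/(1444+1049) = 1862/2493 = 0.74689.
SE = √(0.189045 × 0.00164581) = 0.01764.
z = (0.76801 − 0.71783)/0.01764 = 0.05018/0.01764 = 2.845.
p-value = P(Z < 2.845) ≈ 0.9978.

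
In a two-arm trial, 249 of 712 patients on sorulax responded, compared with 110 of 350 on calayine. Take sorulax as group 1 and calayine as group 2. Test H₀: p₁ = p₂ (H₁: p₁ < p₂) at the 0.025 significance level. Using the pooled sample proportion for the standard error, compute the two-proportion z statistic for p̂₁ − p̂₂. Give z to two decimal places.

z = 1.15

p̂₁ = 249/712 = 0.3497, p̂₂ = 110/350 = 0.3143.
Pooled p̂ = (249+110)/(712+350) = 359/1062 = 0.3380.
SE = √(p̂(1−p̂)(1/n₁+1/n₂)) = √(0.3380·0.6620·0.00426164) = √(0.000953624) = 0.0309.
z = (0.3497 − 0.3143)/0.0309 = 0.0354/0.0309 = 1.15.
p-value = P(Z < 1.147) ≈ 0.8744, so at α = 0.025 we fail to reject H₀.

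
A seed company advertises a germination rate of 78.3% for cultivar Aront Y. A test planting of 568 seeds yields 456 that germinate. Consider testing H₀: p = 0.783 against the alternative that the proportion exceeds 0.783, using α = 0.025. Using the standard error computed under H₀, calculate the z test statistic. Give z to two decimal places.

p̂ = 456/568 = 0.80282.
Standard error under H₀: √(0.783×0.217/568) = 0.01730.
z = (0.80282 − 0.783)/0.01730 = 0.01982/0.01730 = 1.15.
p-value = P(Z > 1.146) ≈ 0.1259; since p > α = 0.025, fail to reject H₀.

z = 1.15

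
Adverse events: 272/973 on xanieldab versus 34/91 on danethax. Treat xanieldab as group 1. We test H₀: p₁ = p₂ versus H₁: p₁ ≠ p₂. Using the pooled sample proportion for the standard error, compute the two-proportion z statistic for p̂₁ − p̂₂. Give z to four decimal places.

p̂₁ = 272/973 ≈ 0.279548, p̂₂ = 34/91 ≈ 0.373626.
Pooled p̂ = (272+34)/(973+91) = 306/1064 = 0.287594.
SE = √(p̂(1−p̂)(1/n₁+1/n₂)) = √(0.287594·0.712406·0.0120168) = √(0.00246204) = 0.049619.
z = (0.279548 − 0.373626)/0.049619 = -0.094078/0.049619 = -1.8960.

z = -1.8960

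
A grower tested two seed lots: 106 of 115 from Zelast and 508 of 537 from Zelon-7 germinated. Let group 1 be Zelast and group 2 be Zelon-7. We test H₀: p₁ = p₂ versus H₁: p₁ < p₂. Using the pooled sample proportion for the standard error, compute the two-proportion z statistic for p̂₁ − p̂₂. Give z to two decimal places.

p̂₁ = 106/115 = 0.9217, p̂₂ = 508/537 = 0.9460.
Pooled p̂ = (106+508)/(115+537) = 614/652 = 0.9417.
SE = √(p̂(1−p̂)(1/n₁+1/n₂)) = √(0.9417·0.0583·0.0105578) = √(0.000579472) = 0.0241.
z = (0.9217 − 0.9460)/0.0241 = -0.0243/0.0241 = -1.01.
p-value = P(Z < -1.008) ≈ 0.1568.

z = -1.01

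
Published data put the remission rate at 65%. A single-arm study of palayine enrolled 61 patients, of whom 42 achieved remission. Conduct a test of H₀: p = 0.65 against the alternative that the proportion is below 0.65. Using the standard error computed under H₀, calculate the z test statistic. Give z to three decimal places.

p̂ = 42/61 = 0.68852.
Under H₀, SE = √(0.65·0.35/61) = √(0.00372951) = 0.06107.
z = (0.68852 − 0.65)/0.06107 = 0.03852/0.06107 = 0.631.
p-value = P(Z < 0.631) ≈ 0.7359.

z = 0.631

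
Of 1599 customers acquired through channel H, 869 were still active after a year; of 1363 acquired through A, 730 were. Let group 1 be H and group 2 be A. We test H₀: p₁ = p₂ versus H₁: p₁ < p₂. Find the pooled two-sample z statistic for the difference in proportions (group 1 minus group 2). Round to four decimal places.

p̂₁ = 869/1599 ≈ 0.5434647, p̂₂ = 730/1363 ≈ 0.5355833.
Pooled p̂ = (869+730)/(1599+1363) = 1599/2962 = 0.5398379.
SE = √(0.248413 × 0.00135907) = 0.0183742.
z = (0.5434647 − 0.5355833)/0.0183742 = 0.0078814/0.0183742 = 0.4289.
p-value = P(Z < 0.429) ≈ 0.6660.

z = 0.4289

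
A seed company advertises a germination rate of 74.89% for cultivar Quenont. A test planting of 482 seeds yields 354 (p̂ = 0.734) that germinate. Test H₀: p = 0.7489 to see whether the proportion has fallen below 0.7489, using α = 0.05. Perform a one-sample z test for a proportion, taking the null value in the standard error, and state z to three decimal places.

p̂ = 354/482 = 0.73444.
Standard error under H₀: √(0.7489×0.2511/482) = 0.01975.
z = (0.73444 − 0.7489)/0.01975 = -0.01446/0.01975 = -0.732.
p-value = P(Z < -0.732) ≈ 0.2321. With α = 0.05, fail to reject H₀.

z = -0.732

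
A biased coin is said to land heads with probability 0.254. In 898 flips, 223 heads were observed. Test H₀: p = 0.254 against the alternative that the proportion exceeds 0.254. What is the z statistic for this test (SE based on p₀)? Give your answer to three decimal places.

p̂ = 223/898 = 0.24833.
Standard error under H₀: √(0.254×0.746/898) = 0.01453.
z = (0.24833 − 0.254)/0.01453 = -0.00567/0.01453 = -0.390.
p-value = P(Z > -0.390) ≈ 0.6519.

z = -0.390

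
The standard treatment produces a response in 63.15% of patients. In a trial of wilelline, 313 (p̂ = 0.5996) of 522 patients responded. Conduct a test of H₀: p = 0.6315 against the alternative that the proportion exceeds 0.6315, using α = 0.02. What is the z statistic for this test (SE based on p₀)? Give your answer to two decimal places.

z = -1.51

p̂ = 313/522 = 0.5996.
Under H₀, SE = √(0.6315·0.3685/522) = √(0.0004458) = 0.0211.
z = (0.5996 − 0.6315)/0.0211 = -0.0319/0.0211 = -1.51.
p-value = P(Z > -1.510) ≈ 0.9345; since p > α = 0.02, fail to reject H₀.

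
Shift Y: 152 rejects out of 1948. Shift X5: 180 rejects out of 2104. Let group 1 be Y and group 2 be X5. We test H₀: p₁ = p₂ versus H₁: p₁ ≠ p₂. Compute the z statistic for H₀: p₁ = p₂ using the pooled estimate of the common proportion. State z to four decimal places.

z = -0.8723

p̂₁ = 152/1948 = 0.0780287, p̂₂ = 180/2104 = 0.0855513.
Pooled p̂ = (152+180)/(1948+2104) = 332/4052 = 0.0819348.
SE = √(p̂(1−p̂)(1/n₁+1/n₂)) = √(0.0819348·0.9180652·0.000988632) = √(7.43664e-05) = 0.0086236.
z = (0.0780287 − 0.0855513)/0.0086236 = -0.0075226/0.0086236 = -0.8723.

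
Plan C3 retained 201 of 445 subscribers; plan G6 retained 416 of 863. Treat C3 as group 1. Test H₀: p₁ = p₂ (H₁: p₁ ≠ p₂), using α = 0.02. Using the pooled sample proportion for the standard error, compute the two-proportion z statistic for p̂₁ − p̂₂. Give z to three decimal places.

p̂₁ = 201/445 ≈ 0.45169, p̂₂ = 416/863 ≈ 0.48204.
Pooled p̂ = (201+416)/(445+863) = 617/1308 = 0.47171.
SE = √(0.2492 × 0.00340594) = 0.02913.
z = (0.45169 − 0.48204)/0.02913 = -0.03035/0.02913 = -1.042.
p-value = 2·P(Z > 1.042) ≈ 0.2975, so at α = 0.02 we fail to reject H₀.

z = -1.042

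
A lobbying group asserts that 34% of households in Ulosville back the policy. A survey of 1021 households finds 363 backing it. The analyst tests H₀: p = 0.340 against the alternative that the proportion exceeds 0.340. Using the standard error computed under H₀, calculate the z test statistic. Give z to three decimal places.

p̂ = 363/1021 ≈ 0.355534.
Standard error under H₀: √(0.34×0.66/1021) = 0.014825.
z = (0.355534 − 0.34)/0.014825 = 0.015534/0.014825 = 1.048.
p-value = P(Z > 1.048) ≈ 0.1474.

z = 1.048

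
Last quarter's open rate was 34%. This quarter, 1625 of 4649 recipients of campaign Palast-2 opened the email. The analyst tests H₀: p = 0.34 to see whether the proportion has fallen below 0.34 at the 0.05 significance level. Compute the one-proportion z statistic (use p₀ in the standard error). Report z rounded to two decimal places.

p̂ = 1625/4649 = 0.34954.
SE = √(p₀(1−p₀)/n) = √(0.2244/4649) = 0.00695.
z = (0.34954 − 0.34)/0.00695 = 0.00954/0.00695 = 1.37.
p-value = P(Z < 1.373) ≈ 0.9151. With α = 0.05, fail to reject H₀.

z = 1.37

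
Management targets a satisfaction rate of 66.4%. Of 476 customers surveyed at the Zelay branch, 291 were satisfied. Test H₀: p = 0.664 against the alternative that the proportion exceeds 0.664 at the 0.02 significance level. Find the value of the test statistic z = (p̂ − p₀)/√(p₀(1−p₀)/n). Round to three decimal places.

p̂ = 291/476 = 0.61134.
Standard error under H₀: √(0.664×0.336/476) = 0.02165.
z = (0.61134 − 0.664)/0.02165 = -0.05266/0.02165 = -2.432.
p-value = P(Z > -2.432) ≈ 0.9925, so at α = 0.02 we fail to reject H₀.

z = -2.432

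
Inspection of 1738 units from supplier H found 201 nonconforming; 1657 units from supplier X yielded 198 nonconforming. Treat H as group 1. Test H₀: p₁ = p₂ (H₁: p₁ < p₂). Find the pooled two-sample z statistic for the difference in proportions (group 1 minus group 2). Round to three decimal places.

p̂₁ = 201/1738 = 0.115650, p̂₂ = 198/1657 = 0.119493.
Pooled p̂ = (201+198)/(1738+1657) = 399/3395 = 0.117526.
SE = √(0.103713 × 0.00117887) = 0.011057.
z = (0.115650 − 0.119493)/0.011057 = -0.003843/0.011057 = -0.348.
p-value = P(Z < -0.348) ≈ 0.3641.

z = -0.348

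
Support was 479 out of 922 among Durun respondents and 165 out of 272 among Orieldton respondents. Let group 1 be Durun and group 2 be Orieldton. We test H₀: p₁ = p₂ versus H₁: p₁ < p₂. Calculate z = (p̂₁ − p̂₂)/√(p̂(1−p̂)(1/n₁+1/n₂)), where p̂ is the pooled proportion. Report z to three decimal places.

z = -2.532

p̂₁ = 479/922 = 0.519523, p̂₂ = 165/272 = 0.606618.
Pooled p̂ = (479+165)/(922+272) = 644/1194 = 0.539363.
SE = √(p̂(1−p̂)(1/n₁+1/n₂)) = √(0.539363·0.460637·0.00476107) = √(0.00118289) = 0.034393.
z = (0.519523 − 0.606618)/0.034393 = -0.087095/0.034393 = -2.532.
p-value = P(Z < -2.532) ≈ 0.0057.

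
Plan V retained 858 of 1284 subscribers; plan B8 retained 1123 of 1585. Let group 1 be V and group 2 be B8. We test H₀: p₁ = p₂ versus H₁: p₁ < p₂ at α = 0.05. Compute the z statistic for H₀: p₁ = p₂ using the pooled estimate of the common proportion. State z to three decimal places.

z = -2.321

p̂₁ = 858/1284 ≈ 0.66822, p̂₂ = 1123/1585 ≈ 0.70852.
Pooled p̂ = (858+1123)/(1284+1585) = 1981/2869 = 0.69048.
SE = √(p̂(1−p̂)(1/n₁+1/n₂)) = √(0.69048·0.30952·0.00140973) = √(0.000301282) = 0.01736.
z = (0.66822 − 0.70852)/0.01736 = -0.04030/0.01736 = -2.321.
p-value = P(Z < -2.321) ≈ 0.0101. With α = 0.05, reject H₀.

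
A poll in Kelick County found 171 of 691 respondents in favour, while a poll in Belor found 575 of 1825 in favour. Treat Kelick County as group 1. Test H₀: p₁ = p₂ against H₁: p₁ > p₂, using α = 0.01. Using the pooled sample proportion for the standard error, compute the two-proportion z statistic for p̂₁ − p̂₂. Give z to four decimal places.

p̂₁ = 171/691 = 0.247467, p̂₂ = 575/1825 = 0.315068.
Pooled p̂ = (171+575)/(691+1825) = 746/2516 = 0.296502.
SE = √(0.208589 × 0.00199512) = 0.020400.
z = (0.247467 − 0.315068)/0.020400 = -0.067601/0.020400 = -3.3138.
p-value = P(Z > -3.314) ≈ 0.9995; since p > α = 0.01, fail to reject H₀.

z = -3.3138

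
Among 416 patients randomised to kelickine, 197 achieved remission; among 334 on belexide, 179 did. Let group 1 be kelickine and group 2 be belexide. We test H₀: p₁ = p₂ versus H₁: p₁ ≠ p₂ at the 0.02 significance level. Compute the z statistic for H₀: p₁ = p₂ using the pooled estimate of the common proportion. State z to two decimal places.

p̂₁ = 197/416 = 0.4736, p̂₂ = 179/334 = 0.5359.
Pooled p̂ = (197+179)/(416+334) = 376/750 = 0.5013.
SE = √(0.249998 × 0.00539786) = 0.0367.
z = (0.4736 − 0.5359)/0.0367 = -0.0623/0.0367 = -1.70.
Two-sided p-value ≈ 2·Φ(−1.698) = 0.0895, so at α = 0.02 we fail to reject H₀.

z = -1.70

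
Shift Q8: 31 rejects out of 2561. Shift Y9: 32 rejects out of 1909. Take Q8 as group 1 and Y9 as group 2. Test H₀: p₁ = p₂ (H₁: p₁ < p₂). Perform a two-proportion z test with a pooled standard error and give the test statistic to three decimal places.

p̂₁ = 31/2561 ≈ 0.012105, p̂₂ = 32/1909 ≈ 0.016763.
Pooled p̂ = (31+32)/(2561+1909) = 63/4470 = 0.014094.
SE = √(p̂(1−p̂)(1/n₁+1/n₂)) = √(0.014094·0.985906·0.000914307) = √(1.27046e-05) = 0.003564.
z = (0.012105 − 0.016763)/0.003564 = -0.004658/0.003564 = -1.307.
p-value = P(Z < -1.307) ≈ 0.0956.

z = -1.307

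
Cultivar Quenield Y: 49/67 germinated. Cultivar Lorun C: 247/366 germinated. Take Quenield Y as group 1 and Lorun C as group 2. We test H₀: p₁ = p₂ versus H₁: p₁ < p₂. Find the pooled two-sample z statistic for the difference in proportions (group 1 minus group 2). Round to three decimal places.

p̂₁ = 49/67 = 0.73134, p̂₂ = 247/366 = 0.67486.
Pooled p̂ = (49+247)/(67+366) = 296/433 = 0.68360.
SE = √(0.21629 × 0.0176576) = 0.06180.
z = (0.73134 − 0.67486)/0.06180 = 0.05648/0.06180 = 0.914.
p-value = P(Z < 0.914) ≈ 0.8196.

z = 0.914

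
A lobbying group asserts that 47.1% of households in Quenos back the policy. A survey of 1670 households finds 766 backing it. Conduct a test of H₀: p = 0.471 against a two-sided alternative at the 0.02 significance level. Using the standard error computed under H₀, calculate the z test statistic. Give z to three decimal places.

z = -1.008

p̂ = 766/1670 = 0.458683.
SE = √(p₀(1−p₀)/n) = √(0.24916/1670) = 0.012215.
z = (0.458683 − 0.471)/0.012215 = -0.012317/0.012215 = -1.008.
p-value = 2·P(Z > 1.008) ≈ 0.3133. With α = 0.02, fail to reject H₀.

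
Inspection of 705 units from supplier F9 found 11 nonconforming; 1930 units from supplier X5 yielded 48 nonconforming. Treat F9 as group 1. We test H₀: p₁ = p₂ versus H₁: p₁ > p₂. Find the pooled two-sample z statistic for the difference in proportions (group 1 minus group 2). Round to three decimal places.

z = -1.423

p̂₁ = 11/705 ≈ 0.015603, p̂₂ = 48/1930 ≈ 0.024870.
Pooled p̂ = (11+48)/(705+1930) = 59/2635 = 0.022391.
SE = √(0.0218895 × 0.00193657) = 0.006511.
z = (0.015603 − 0.024870)/0.006511 = -0.009267/0.006511 = -1.423.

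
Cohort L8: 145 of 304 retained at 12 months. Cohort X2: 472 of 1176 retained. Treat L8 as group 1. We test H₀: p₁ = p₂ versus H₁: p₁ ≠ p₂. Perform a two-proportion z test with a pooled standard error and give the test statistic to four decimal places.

p̂₁ = 145/304 ≈ 0.476974, p̂₂ = 472/1176 ≈ 0.401361.
Pooled p̂ = (145+472)/(304+1176) = 617/1480 = 0.416892.
SE = √(p̂(1−p̂)(1/n₁+1/n₂)) = √(0.416892·0.583108·0.00413981) = √(0.00100636) = 0.031723.
z = (0.476974 − 0.401361)/0.031723 = 0.075613/0.031723 = 2.3835.

z = 2.3835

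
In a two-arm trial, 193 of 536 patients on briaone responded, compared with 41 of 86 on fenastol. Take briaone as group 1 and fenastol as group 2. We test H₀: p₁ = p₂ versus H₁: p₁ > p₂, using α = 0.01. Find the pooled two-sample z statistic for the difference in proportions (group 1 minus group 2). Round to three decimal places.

p̂₁ = 193/536 = 0.36007, p̂₂ = 41/86 = 0.47674.
Pooled p̂ = (193+41)/(536+86) = 234/622 = 0.37621.
SE = √(0.234675 × 0.0134936) = 0.05627.
z = (0.36007 − 0.47674)/0.05627 = -0.11667/0.05627 = -2.073.
p-value = P(Z > -2.073) ≈ 0.9809. With α = 0.01, fail to reject H₀.

z = -2.073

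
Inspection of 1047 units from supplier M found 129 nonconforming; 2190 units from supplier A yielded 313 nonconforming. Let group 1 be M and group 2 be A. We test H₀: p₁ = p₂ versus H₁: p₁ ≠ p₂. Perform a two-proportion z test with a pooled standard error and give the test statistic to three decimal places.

p̂₁ = 129/1047 ≈ 0.12321, p̂₂ = 313/2190 ≈ 0.14292.
Pooled p̂ = (129+313)/(1047+2190) = 442/3237 = 0.13655.
SE = √(p̂(1−p̂)(1/n₁+1/n₂)) = √(0.13655·0.86345·0.00141173) = √(0.000166445) = 0.01290.
z = (0.12321 − 0.14292)/0.01290 = -0.01971/0.01290 = -1.528.
Two-sided p-value ≈ 2·Φ(−1.528) = 0.1265.

z = -1.528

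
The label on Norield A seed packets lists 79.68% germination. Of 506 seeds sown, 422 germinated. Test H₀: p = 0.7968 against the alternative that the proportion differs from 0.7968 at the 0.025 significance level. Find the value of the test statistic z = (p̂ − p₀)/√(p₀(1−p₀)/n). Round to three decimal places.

p̂ = 422/506 ≈ 0.83399.
SE = √(p₀(1−p₀)/n) = √(0.16191/506) = 0.01789.
z = (0.83399 − 0.7968)/0.01789 = 0.03719/0.01789 = 2.079.
Two-sided p-value ≈ 2·Φ(−2.079) = 0.0376. With α = 0.025, fail to reject H₀.

z = 2.079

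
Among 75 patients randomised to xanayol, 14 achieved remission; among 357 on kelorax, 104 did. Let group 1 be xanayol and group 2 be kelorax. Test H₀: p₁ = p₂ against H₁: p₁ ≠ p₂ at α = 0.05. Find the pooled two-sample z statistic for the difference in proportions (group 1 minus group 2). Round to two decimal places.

z = -1.85

p̂₁ = 14/75 = 0.1867, p̂₂ = 104/357 = 0.2913.
Pooled p̂ = (14+104)/(75+357) = 118/432 = 0.2731.
SE = √(p̂(1−p̂)(1/n₁+1/n₂)) = √(0.2731·0.7269·0.0161345) = √(0.00320331) = 0.0566.
z = (0.1867 − 0.2913)/0.0566 = -0.1046/0.0566 = -1.85.
p-value = 2·P(Z > 1.849) ≈ 0.0645, so at α = 0.05 we fail to reject H₀.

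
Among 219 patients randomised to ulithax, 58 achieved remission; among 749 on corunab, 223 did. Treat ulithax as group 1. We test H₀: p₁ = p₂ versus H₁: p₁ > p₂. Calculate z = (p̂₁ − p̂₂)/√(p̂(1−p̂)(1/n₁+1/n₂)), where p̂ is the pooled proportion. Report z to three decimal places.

p̂₁ = 58/219 = 0.26484, p̂₂ = 223/749 = 0.29773.
Pooled p̂ = (58+223)/(219+749) = 281/968 = 0.29029.
SE = √(p̂(1−p̂)(1/n₁+1/n₂)) = √(0.29029·0.70971·0.00590132) = √(0.0012158) = 0.03487.
z = (0.26484 − 0.29773)/0.03487 = -0.03289/0.03487 = -0.943.
p-value = P(Z > -0.943) ≈ 0.8272.

z = -0.943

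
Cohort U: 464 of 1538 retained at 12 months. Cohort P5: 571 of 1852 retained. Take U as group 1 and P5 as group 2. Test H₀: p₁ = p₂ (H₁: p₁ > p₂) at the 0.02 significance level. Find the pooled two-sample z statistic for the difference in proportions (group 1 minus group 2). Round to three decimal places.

z = -0.417

p̂₁ = 464/1538 = 0.30169, p̂₂ = 571/1852 = 0.30832.
Pooled p̂ = (464+571)/(1538+1852) = 1035/3390 = 0.30531.
SE = √(0.212096 × 0.00119015) = 0.01589.
z = (0.30169 − 0.30832)/0.01589 = -0.00663/0.01589 = -0.417.
p-value = P(Z > -0.417) ≈ 0.6617, so at α = 0.02 we fail to reject H₀.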